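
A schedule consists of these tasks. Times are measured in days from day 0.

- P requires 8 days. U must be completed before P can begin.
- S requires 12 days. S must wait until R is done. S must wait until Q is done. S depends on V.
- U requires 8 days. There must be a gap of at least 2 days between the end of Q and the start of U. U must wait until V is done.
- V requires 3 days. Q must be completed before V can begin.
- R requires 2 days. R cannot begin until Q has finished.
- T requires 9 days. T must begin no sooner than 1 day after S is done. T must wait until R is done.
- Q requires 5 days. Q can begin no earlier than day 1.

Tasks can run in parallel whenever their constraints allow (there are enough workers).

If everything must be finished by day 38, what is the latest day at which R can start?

14

To finish by day 38, T (duration 9) must start no later than day 29.
S has to be done before T (must start by day 29, minus 1-day gap → day 28). That means finishing by day 28, i.e. starting by 28 − 12 = day 16.
R feeds S (must start by day 16); T (must start by day 29). Taking the minimum, R must finish by day 16 and start by 16 − 2 = day 14.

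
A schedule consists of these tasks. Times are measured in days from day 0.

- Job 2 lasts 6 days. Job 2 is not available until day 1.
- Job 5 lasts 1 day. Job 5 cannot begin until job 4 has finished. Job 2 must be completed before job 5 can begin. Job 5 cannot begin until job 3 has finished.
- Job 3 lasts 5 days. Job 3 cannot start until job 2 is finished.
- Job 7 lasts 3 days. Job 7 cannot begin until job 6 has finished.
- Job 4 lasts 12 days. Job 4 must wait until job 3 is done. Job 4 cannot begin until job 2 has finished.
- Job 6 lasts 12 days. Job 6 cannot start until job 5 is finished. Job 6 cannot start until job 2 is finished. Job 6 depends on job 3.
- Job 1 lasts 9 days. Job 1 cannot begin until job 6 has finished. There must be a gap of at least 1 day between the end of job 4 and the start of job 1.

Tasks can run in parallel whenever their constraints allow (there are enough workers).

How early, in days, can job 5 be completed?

25

After its own release at day 1, job 2 can start at day 1 and finishes at day 7.
Job 3 cannot begin until job 2 (finishes day 7). It runs from day 7 to 7 + 5 = day 12.
Job 4 has to wait for job 3 (finishes day 12); job 2 (finishes day 7). The latest of these is day 12, so job 4 runs day 12 to 12 + 12 = day 24.
Job 5 needs all of job 4 (finishes day 24); job 2 (finishes day 7); job 3 (finishes day 12). That puts its earliest start at day 24; it finishes at 24 + 1 = day 25.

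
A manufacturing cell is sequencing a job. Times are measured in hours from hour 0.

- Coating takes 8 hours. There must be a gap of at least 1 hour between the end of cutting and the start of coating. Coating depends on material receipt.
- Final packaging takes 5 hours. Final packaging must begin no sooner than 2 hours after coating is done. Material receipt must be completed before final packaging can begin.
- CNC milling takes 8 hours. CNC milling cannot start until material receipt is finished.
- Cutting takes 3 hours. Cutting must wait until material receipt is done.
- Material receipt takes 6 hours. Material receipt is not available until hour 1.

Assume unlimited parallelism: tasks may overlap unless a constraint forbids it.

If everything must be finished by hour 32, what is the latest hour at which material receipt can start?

Final packaging has no dependents, so it just needs to finish by hour 32. Starting by 32 − 5 = hour 27 achieves that.
Coating has to be done before final packaging (must start by hour 27, minus 2-hour gap → hour 25). That means finishing by hour 25, i.e. starting by 25 − 8 = hour 17.
Cutting must finish before coating (must start by hour 17, minus 1-hour gap → hour 16). With a 3-hour duration, cutting must start by 16 − 3 = hour 13.
Nothing follows CNC milling; the deadline of hour 32 is its only limit. It must start by 32 − 8 = hour 24.
Material receipt feeds cutting (must start by hour 13); CNC milling (must start by hour 24); coating (must start by hour 17); final packaging (must start by hour 27). Taking the minimum, material receipt must finish by hour 13 and start by 13 − 6 = hour 7.

7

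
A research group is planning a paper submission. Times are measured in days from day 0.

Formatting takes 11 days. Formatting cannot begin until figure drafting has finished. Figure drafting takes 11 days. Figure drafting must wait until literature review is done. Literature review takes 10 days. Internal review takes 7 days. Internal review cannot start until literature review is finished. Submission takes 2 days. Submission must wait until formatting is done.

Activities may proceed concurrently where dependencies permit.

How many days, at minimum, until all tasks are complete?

34

Literature review has no prerequisites, so it starts at day 0 and finishes at day 10.
After literature review (finishes day 10), internal review can start at day 10 and finishes at day 17.
After literature review (finishes day 10), figure drafting can start at day 10 and finishes at day 21.
Formatting cannot begin until figure drafting (finishes day 21). It runs from day 21 to 21 + 11 = day 32.
After formatting (finishes day 32), submission can start at day 32 and finishes at day 34.
All tasks are finished once the last one completes. Finish times: Literature review at 10, Figure drafting at 21, Internal review at 17, Formatting at 32, Submission at 34. The latest is day 34.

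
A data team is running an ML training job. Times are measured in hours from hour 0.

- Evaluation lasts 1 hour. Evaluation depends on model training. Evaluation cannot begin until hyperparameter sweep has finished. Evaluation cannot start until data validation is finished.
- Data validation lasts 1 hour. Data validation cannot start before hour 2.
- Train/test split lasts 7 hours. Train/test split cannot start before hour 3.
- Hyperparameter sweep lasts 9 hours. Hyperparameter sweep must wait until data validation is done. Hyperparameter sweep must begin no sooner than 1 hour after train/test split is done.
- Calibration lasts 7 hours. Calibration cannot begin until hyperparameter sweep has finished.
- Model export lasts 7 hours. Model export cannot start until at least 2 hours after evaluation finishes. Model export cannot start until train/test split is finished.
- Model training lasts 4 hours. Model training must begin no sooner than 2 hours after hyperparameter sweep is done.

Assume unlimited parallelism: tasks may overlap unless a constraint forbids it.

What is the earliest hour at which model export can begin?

Train/test split cannot begin until its own release at hour 3. It runs from hour 3 to 3 + 7 = hour 10.
After its own release at hour 2, data validation can start at hour 2 and finishes at hour 3.
Hyperparameter sweep cannot start until data validation (finishes hour 3); train/test split (finishes hour 10, plus 1-hour gap → hour 11). The controlling bound is hour 11, so hyperparameter sweep finishes at 11 + 9 = hour 20.
After hyperparameter sweep (finishes hour 20, plus 2-hour gap → hour 22), model training can start at hour 22 and finishes at hour 26.
Evaluation has to wait for model training (finishes hour 26); hyperparameter sweep (finishes hour 20); data validation (finishes hour 3). The latest of these is hour 26, so evaluation runs hour 26 to 26 + 1 = hour 27.
Model export waits on evaluation (finishes hour 27, plus 2-hour gap → hour 29); train/test split (finishes hour 10). The latest of these is hour 29, which is the earliest model export can start.

29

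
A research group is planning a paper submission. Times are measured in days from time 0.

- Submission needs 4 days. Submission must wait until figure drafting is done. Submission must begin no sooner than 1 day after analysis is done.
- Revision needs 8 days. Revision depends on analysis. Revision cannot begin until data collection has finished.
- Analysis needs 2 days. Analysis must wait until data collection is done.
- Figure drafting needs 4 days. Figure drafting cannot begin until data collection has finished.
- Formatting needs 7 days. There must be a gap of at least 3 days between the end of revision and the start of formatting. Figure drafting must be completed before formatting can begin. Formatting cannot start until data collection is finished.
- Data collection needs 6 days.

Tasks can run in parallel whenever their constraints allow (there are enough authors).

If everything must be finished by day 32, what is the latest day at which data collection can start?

6

Formatting must finish by day 32; it takes 7 days, so it must start by 32 − 7 = day 25.
Revision must finish before formatting (must start by day 25, minus 3-day gap → day 22). With an 8-day duration, revision must start by 22 − 8 = day 14.
Submission must finish by day 32; it takes 4 days, so it must start by 32 − 4 = day 28.
For analysis: revision (must start by day 14); submission (must start by day 28, minus 1-day gap → day 27). The most restrictive is day 14; with a 2-day duration, analysis must start by day 12.
Figure drafting feeds formatting (must start by day 25); submission (must start by day 28). Taking the minimum, figure drafting must finish by day 25 and start by 25 − 4 = day 21.
For data collection: analysis (must start by day 12); figure drafting (must start by day 21); revision (must start by day 14); formatting (must start by day 25). The most restrictive is day 12; with a 6-day duration, data collection must start by day 6.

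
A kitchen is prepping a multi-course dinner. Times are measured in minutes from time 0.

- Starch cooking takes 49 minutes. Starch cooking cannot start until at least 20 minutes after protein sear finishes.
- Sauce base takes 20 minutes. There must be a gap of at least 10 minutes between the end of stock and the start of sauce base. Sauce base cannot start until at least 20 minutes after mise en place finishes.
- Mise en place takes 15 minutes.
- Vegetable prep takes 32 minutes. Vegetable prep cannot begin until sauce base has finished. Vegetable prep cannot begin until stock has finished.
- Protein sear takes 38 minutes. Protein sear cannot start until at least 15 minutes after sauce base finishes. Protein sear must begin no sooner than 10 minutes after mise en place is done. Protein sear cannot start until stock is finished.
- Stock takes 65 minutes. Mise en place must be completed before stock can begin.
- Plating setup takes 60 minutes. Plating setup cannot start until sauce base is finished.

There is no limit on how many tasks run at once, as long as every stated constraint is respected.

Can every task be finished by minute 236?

Nothing blocks mise en place, so it runs from minute 0 to minute 15.
Stock cannot begin until mise en place (finishes minute 15). It runs from minute 15 to 15 + 65 = minute 80.
Sauce base cannot start until stock (finishes minute 80, plus 10-minute gap → minute 90); mise en place (finishes minute 15, plus 20-minute gap → minute 35). The controlling bound is minute 90, so sauce base finishes at 90 + 20 = minute 110.
Plating setup cannot begin until sauce base (finishes minute 110). It runs from minute 110 to 110 + 60 = minute 170.
Vegetable prep needs all of sauce base (finishes minute 110); stock (finishes minute 80). That puts its earliest start at minute 110; it finishes at 110 + 32 = minute 142.
For protein sear: sauce base (finishes minute 110, plus 15-minute gap → minute 125); mise en place (finishes minute 15, plus 10-minute gap → minute 25); stock (finishes minute 80). Taking the maximum gives a start of minute 125, and it finishes at 125 + 38 = minute 163.
Starch cooking waits on protein sear (finishes minute 163, plus 20-minute gap → minute 183), so it starts at minute 183 and finishes at 183 + 49 = minute 232.
Every task is finished by minute 232, which is no later than the deadline of 236, so the schedule is feasible.

Yes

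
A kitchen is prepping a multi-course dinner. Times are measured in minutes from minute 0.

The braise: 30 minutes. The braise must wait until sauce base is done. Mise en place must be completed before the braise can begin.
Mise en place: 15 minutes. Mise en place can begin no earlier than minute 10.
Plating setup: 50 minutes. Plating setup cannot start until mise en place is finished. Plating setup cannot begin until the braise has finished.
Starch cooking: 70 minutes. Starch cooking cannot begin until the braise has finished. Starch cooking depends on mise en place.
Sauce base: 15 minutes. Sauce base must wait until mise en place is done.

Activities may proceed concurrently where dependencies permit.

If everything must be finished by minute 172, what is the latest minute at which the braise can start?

72

Nothing follows starch cooking; the deadline of minute 172 is its only limit. It must start by 172 − 70 = minute 102.
To finish by minute 172, plating setup (duration 50) must start no later than minute 122.
The braise has several dependents: starch cooking (must start by minute 102); plating setup (must start by minute 122). The earliest of those limits is minute 102, so the braise must start by 102 − 30 = minute 72.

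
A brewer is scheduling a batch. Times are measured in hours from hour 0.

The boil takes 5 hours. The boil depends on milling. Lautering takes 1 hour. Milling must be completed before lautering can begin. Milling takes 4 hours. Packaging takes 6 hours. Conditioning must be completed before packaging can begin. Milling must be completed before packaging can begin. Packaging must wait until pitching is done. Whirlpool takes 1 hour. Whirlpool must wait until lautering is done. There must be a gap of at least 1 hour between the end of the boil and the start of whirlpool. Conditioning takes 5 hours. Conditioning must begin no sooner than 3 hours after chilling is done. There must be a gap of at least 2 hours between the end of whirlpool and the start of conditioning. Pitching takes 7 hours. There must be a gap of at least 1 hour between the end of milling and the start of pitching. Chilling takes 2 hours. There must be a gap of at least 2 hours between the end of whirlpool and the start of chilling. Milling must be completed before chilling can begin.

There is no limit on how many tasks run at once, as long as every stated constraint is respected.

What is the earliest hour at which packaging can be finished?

Nothing blocks milling, so it runs from hour 0 to hour 4.
Pitching cannot begin until milling (finishes hour 4, plus 1-hour gap → hour 5). It runs from hour 5 to 5 + 7 = hour 12.
After milling (finishes hour 4), the boil can start at hour 4 and finishes at hour 9.
Lautering waits on milling (finishes hour 4), so it starts at hour 4 and finishes at 4 + 1 = hour 5.
Whirlpool needs all of lautering (finishes hour 5); the boil (finishes hour 9, plus 1-hour gap → hour 10). That puts its earliest start at hour 10; it finishes at 10 + 1 = hour 11.
Chilling cannot start until whirlpool (finishes hour 11, plus 2-hour gap → hour 13); milling (finishes hour 4). The controlling bound is hour 13, so chilling finishes at 13 + 2 = hour 15.
Conditioning needs all of chilling (finishes hour 15, plus 3-hour gap → hour 18); whirlpool (finishes hour 11, plus 2-hour gap → hour 13). That puts its earliest start at hour 18; it finishes at 18 + 5 = hour 23.
Packaging needs all of conditioning (finishes hour 23); milling (finishes hour 4); pitching (finishes hour 12). That puts its earliest start at hour 23; it finishes at 23 + 6 = hour 29.

29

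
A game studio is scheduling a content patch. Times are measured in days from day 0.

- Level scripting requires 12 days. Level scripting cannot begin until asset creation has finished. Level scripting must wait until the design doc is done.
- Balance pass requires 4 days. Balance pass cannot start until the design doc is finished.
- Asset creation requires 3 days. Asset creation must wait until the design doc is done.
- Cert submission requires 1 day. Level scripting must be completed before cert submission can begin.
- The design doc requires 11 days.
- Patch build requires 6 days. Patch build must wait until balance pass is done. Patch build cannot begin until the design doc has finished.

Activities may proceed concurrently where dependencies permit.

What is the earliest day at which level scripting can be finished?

The design doc can start immediately at day 0; it finishes at day 11.
Asset creation waits on the design doc (finishes day 11), so it starts at day 11 and finishes at 11 + 3 = day 14.
Level scripting has to wait for asset creation (finishes day 14); the design doc (finishes day 11). The latest of these is day 14, so level scripting runs day 14 to 14 + 12 = day 26.

26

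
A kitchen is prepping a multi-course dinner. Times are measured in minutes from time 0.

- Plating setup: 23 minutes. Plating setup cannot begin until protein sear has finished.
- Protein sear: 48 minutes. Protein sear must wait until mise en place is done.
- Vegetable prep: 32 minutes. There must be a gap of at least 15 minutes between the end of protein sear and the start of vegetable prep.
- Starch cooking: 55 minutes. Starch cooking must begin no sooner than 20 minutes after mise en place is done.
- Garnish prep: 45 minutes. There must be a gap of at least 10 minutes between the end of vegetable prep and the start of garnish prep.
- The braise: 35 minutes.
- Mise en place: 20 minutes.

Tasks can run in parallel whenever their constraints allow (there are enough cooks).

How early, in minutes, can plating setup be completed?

Mise en place has no prerequisites, so it starts at minute 0 and finishes at minute 20.
Protein sear waits on mise en place (finishes minute 20), so it starts at minute 20 and finishes at 20 + 48 = minute 68.
Plating setup waits on protein sear (finishes minute 68), so it starts at minute 68 and finishes at 68 + 23 = minute 91.

91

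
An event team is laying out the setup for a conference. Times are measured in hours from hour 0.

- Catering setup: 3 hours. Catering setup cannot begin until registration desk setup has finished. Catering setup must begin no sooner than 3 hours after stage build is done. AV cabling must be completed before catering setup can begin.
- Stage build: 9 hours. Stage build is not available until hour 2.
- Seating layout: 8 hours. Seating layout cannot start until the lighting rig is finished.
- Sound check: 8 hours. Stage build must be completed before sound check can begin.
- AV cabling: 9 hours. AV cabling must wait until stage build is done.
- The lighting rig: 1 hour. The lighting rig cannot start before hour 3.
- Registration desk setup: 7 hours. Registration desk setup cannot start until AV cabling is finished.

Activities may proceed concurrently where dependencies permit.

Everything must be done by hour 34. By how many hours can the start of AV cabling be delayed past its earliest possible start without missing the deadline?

After its own release at hour 2, stage build can start at hour 2 and finishes at hour 11.
AV cabling waits on stage build (finishes hour 11), so it starts at hour 11 and finishes at 11 + 9 = hour 20.

Working backward from the deadline:
Catering setup must finish by hour 34; it takes 3 hours, so it must start by 34 − 3 = hour 31.
Registration desk setup must finish before catering setup (must start by hour 31). With a 7-hour duration, registration desk setup must start by 31 − 7 = hour 24.
For AV cabling: registration desk setup (must start by hour 24); catering setup (must start by hour 31). The most restrictive is hour 24; with a 9-hour duration, AV cabling must start by hour 15.
So AV cabling can start as early as hour 11 and as late as hour 15, giving 15 − 11 = 4 hours of slack.

4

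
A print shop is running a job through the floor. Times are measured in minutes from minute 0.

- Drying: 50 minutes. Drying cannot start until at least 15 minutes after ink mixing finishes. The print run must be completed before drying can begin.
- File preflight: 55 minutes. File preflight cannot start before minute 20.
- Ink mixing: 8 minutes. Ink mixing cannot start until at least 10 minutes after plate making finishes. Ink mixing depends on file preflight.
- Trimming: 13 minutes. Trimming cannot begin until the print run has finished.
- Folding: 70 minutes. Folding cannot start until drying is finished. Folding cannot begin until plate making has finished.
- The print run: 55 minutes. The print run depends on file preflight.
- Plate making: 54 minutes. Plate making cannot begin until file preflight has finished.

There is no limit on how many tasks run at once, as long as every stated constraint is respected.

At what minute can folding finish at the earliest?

282

File preflight cannot begin until its own release at minute 20. It runs from minute 20 to 20 + 55 = minute 75.
The print run waits on file preflight (finishes minute 75), so it starts at minute 75 and finishes at 75 + 55 = minute 130.
Plate making waits on file preflight (finishes minute 75), so it starts at minute 75 and finishes at 75 + 54 = minute 129.
Ink mixing has to wait for plate making (finishes minute 129, plus 10-minute gap → minute 139); file preflight (finishes minute 75). The latest of these is minute 139, so ink mixing runs minute 139 to 139 + 8 = minute 147.
Drying cannot start until ink mixing (finishes minute 147, plus 15-minute gap → minute 162); the print run (finishes minute 130). The controlling bound is minute 162, so drying finishes at 162 + 50 = minute 212.
Folding cannot start until drying (finishes minute 212); plate making (finishes minute 129). The controlling bound is minute 212, so folding finishes at 212 + 70 = minute 282.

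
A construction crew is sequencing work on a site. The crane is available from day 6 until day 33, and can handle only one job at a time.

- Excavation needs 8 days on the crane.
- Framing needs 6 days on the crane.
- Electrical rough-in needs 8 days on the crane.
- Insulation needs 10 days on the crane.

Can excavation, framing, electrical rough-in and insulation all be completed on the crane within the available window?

The crane window is 33 − 6 = 27 days.
Running back to back, the jobs need 8 + 6 + 8 + 10 = 32 days on the crane.
Since 32 > 27, they cannot all fit.

No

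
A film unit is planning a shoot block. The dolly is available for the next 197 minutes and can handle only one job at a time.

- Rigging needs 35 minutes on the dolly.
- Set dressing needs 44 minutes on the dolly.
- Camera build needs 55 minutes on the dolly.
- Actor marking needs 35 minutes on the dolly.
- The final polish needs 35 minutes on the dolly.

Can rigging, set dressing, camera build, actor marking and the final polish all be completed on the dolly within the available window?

No

Running back to back, the jobs need 35 + 44 + 55 + 35 + 35 = 204 minutes on the dolly.
Since 204 > 197, they cannot all fit.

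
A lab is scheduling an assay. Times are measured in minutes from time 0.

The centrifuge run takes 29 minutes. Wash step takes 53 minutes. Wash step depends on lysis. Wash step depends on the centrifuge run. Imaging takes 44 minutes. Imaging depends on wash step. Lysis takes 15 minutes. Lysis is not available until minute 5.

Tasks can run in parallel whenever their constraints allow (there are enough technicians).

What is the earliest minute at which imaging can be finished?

Nothing blocks the centrifuge run, so it runs from minute 0 to minute 29.
Lysis cannot begin until its own release at minute 5. It runs from minute 5 to 5 + 15 = minute 20.
Wash step cannot start until lysis (finishes minute 20); the centrifuge run (finishes minute 29). The controlling bound is minute 29, so wash step finishes at 29 + 53 = minute 82.
Imaging waits on wash step (finishes minute 82), so it starts at minute 82 and finishes at 82 + 44 = minute 126.

126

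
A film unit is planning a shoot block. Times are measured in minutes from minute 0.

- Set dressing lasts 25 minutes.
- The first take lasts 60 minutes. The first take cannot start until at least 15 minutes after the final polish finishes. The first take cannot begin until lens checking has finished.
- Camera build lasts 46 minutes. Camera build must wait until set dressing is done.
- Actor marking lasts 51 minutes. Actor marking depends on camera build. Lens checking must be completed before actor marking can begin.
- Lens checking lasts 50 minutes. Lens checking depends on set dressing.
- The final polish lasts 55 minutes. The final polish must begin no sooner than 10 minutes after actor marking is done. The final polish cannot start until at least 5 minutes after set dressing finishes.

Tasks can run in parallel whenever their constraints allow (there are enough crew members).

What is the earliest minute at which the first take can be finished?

266

Set dressing can start immediately at minute 0; it finishes at minute 25.
Lens checking cannot begin until set dressing (finishes minute 25). It runs from minute 25 to 25 + 50 = minute 75.
Camera build cannot begin until set dressing (finishes minute 25). It runs from minute 25 to 25 + 46 = minute 71.
Actor marking needs all of camera build (finishes minute 71); lens checking (finishes minute 75). That puts its earliest start at minute 75; it finishes at 75 + 51 = minute 126.
The final polish needs all of actor marking (finishes minute 126, plus 10-minute gap → minute 136); set dressing (finishes minute 25, plus 5-minute gap → minute 30). That puts its earliest start at minute 136; it finishes at 136 + 55 = minute 191.
The first take has to wait for the final polish (finishes minute 191, plus 15-minute gap → minute 206); lens checking (finishes minute 75). The latest of these is minute 206, so the first take runs minute 206 to 206 + 60 = minute 266.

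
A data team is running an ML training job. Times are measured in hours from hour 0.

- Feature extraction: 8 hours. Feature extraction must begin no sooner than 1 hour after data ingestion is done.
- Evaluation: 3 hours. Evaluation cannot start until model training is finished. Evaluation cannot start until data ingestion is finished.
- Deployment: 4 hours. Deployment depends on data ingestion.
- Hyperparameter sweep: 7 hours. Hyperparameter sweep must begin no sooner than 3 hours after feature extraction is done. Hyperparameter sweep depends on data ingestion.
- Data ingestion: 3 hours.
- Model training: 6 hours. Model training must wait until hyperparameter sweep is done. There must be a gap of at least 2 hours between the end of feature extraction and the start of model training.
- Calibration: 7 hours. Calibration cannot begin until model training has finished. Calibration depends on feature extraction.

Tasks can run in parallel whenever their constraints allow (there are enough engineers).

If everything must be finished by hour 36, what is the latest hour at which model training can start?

To finish by hour 36, evaluation (duration 3) must start no later than hour 33.
Calibration has no dependents, so it just needs to finish by hour 36. Starting by 36 − 7 = hour 29 achieves that.
Model training must finish in time for evaluation (must start by hour 33); calibration (must start by hour 29). The tightest is hour 29, so model training must start by 29 − 6 = hour 23.

23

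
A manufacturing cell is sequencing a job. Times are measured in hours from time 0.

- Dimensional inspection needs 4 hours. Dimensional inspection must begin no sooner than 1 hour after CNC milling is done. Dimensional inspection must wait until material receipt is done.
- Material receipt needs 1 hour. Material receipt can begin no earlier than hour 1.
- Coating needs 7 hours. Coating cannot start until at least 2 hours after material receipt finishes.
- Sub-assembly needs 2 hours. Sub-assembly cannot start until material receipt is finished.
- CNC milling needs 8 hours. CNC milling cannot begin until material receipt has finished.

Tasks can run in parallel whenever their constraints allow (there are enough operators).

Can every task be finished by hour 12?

No

Material receipt cannot begin until its own release at hour 1. It runs from hour 1 to 1 + 1 = hour 2.
After material receipt (finishes hour 2), sub-assembly can start at hour 2 and finishes at hour 4.
Coating cannot begin until material receipt (finishes hour 2, plus 2-hour gap → hour 4). It runs from hour 4 to 4 + 7 = hour 11.
After material receipt (finishes hour 2), CNC milling can start at hour 2 and finishes at hour 10.
Dimensional inspection needs all of CNC milling (finishes hour 10, plus 1-hour gap → hour 11); material receipt (finishes hour 2). That puts its earliest start at hour 11; it finishes at 11 + 4 = hour 15.
The earliest everything can be done is hour 15, which is after the deadline of 12, so it is not possible.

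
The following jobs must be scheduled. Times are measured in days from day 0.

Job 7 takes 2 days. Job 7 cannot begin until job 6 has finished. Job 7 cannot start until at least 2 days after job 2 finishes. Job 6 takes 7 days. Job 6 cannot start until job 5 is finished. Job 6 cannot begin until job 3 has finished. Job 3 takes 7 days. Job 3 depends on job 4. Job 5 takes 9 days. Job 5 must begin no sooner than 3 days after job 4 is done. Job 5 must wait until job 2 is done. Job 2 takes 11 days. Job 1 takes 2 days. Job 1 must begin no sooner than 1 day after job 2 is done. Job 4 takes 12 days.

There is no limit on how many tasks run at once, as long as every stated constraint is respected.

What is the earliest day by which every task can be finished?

Job 4 has no prerequisites, so it starts at day 0 and finishes at day 12.
After job 4 (finishes day 12), job 3 can start at day 12 and finishes at day 19.
Nothing blocks job 2, so it runs from day 0 to day 11.
Job 5 has to wait for job 4 (finishes day 12, plus 3-day gap → day 15); job 2 (finishes day 11). The latest of these is day 15, so job 5 runs day 15 to 15 + 9 = day 24.
Job 6 needs all of job 5 (finishes day 24); job 3 (finishes day 19). That puts its earliest start at day 24; it finishes at 24 + 7 = day 31.
Job 7 needs all of job 6 (finishes day 31); job 2 (finishes day 11, plus 2-day gap → day 13). That puts its earliest start at day 31; it finishes at 31 + 2 = day 33.
Job 1 cannot begin until job 2 (finishes day 11, plus 1-day gap → day 12). It runs from day 12 to 12 + 2 = day 14.
All tasks are finished once the last one completes. Finish times: Job 1 at 14, Job 2 at 11, Job 3 at 19, Job 4 at 12, Job 5 at 24, Job 6 at 31, Job 7 at 33. The latest is day 33.

33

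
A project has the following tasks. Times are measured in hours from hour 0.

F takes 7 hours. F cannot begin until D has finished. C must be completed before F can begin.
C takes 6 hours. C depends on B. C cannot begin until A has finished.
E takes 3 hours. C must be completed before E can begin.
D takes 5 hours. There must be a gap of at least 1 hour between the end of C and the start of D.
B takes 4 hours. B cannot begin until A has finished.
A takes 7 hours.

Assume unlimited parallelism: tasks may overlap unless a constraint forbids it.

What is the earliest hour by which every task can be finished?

30

A can start immediately at hour 0; it finishes at hour 7.
B cannot begin until A (finishes hour 7). It runs from hour 7 to 7 + 4 = hour 11.
C has to wait for B (finishes hour 11); A (finishes hour 7). The latest of these is hour 11, so C runs hour 11 to 11 + 6 = hour 17.
After C (finishes hour 17), E can start at hour 17 and finishes at hour 20.
D cannot begin until C (finishes hour 17, plus 1-hour gap → hour 18). It runs from hour 18 to 18 + 5 = hour 23.
For F: D (finishes hour 23); C (finishes hour 17). Taking the maximum gives a start of hour 23, and it finishes at 23 + 7 = hour 30.
All tasks are finished once the last one completes. Finish times: A at 7, B at 11, C at 17, D at 23, E at 20, F at 30. The latest is hour 30.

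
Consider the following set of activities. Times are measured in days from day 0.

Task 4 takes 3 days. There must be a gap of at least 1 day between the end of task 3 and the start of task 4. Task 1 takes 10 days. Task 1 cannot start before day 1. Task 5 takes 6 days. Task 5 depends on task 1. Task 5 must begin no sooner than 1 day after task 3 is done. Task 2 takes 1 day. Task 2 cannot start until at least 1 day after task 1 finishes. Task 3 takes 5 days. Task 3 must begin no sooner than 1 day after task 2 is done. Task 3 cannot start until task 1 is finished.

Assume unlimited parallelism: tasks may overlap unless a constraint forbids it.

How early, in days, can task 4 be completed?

23

Task 1 waits on its own release at day 1, so it starts at day 1 and finishes at 1 + 10 = day 11.
Task 2 cannot begin until task 1 (finishes day 11, plus 1-day gap → day 12). It runs from day 12 to 12 + 1 = day 13.
Task 3 needs all of task 2 (finishes day 13, plus 1-day gap → day 14); task 1 (finishes day 11). That puts its earliest start at day 14; it finishes at 14 + 5 = day 19.
Task 4 cannot begin until task 3 (finishes day 19, plus 1-day gap → day 20). It runs from day 20 to 20 + 3 = day 23.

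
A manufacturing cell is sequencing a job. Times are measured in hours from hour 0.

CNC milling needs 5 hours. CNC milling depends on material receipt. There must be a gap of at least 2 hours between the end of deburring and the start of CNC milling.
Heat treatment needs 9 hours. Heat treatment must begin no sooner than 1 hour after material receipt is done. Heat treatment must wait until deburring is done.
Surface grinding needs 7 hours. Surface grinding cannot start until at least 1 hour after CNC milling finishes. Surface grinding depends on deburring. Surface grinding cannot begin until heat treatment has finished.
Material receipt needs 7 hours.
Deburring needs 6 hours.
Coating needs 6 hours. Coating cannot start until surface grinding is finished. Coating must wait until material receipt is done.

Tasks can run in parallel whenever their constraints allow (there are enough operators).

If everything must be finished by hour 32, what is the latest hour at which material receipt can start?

2

Nothing follows coating; the deadline of hour 32 is its only limit. It must start by 32 − 6 = hour 26.
Surface grinding feeds into coating (must start by hour 26); so surface grinding must finish by hour 26 and therefore start by hour 19.
CNC milling must finish before surface grinding (must start by hour 19, minus 1-hour gap → hour 18). With a 5-hour duration, CNC milling must start by 18 − 5 = hour 13.
Since surface grinding (must start by hour 19) depends on it, heat treatment must finish by hour 19. Backing off its 9-hour duration gives a latest start of hour 10.
Material receipt feeds CNC milling (must start by hour 13); heat treatment (must start by hour 10, minus 1-hour gap → hour 9); coating (must start by hour 26). Taking the minimum, material receipt must finish by hour 9 and start by 9 − 7 = hour 2.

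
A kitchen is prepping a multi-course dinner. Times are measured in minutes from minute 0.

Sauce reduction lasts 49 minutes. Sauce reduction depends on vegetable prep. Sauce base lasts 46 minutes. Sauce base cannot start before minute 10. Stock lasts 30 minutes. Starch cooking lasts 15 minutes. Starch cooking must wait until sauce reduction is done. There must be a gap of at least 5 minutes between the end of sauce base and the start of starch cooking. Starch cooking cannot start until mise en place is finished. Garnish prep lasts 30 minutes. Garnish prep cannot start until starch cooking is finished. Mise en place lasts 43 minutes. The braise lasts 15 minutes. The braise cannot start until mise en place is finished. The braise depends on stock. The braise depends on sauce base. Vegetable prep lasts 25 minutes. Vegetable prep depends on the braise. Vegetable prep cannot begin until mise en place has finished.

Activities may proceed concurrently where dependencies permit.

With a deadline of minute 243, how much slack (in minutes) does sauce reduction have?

Sauce base cannot begin until its own release at minute 10. It runs from minute 10 to 10 + 46 = minute 56.
Nothing blocks stock, so it runs from minute 0 to minute 30.
Mise en place can start immediately at minute 0; it finishes at minute 43.
The braise needs all of mise en place (finishes minute 43); stock (finishes minute 30); sauce base (finishes minute 56). That puts its earliest start at minute 56; it finishes at 56 + 15 = minute 71.
Vegetable prep cannot start until the braise (finishes minute 71); mise en place (finishes minute 43). The controlling bound is minute 71, so vegetable prep finishes at 71 + 25 = minute 96.
Sauce reduction waits on vegetable prep (finishes minute 96), so it starts at minute 96 and finishes at 96 + 49 = minute 145.

Working backward from the deadline:
Garnish prep must finish by minute 243; it takes 30 minutes, so it must start by 243 − 30 = minute 213.
Starch cooking must finish before garnish prep (must start by minute 213). With a 15-minute duration, starch cooking must start by 213 − 15 = minute 198.
Since starch cooking (must start by minute 198) depends on it, sauce reduction must finish by minute 198. Backing off its 49-minute duration gives a latest start of minute 149.
So sauce reduction can start as early as minute 96 and as late as minute 149, giving 149 − 96 = 53 minutes of slack.

53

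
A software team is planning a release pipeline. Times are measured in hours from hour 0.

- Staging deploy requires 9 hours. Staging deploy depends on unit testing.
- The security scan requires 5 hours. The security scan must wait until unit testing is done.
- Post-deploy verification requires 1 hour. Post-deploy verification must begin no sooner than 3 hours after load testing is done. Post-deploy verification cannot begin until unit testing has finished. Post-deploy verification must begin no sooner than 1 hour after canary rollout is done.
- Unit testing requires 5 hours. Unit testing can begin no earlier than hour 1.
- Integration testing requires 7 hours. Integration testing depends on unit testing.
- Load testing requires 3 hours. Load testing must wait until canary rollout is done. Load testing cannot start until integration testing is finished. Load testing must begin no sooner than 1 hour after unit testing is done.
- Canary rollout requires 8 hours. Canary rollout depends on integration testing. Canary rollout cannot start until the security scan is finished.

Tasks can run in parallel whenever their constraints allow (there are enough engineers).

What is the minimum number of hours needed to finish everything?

28

Unit testing cannot begin until its own release at hour 1. It runs from hour 1 to 1 + 5 = hour 6.
After unit testing (finishes hour 6), staging deploy can start at hour 6 and finishes at hour 15.
The security scan cannot begin until unit testing (finishes hour 6). It runs from hour 6 to 6 + 5 = hour 11.
Integration testing waits on unit testing (finishes hour 6), so it starts at hour 6 and finishes at 6 + 7 = hour 13.
Canary rollout cannot start until integration testing (finishes hour 13); the security scan (finishes hour 11). The controlling bound is hour 13, so canary rollout finishes at 13 + 8 = hour 21.
Load testing cannot start until canary rollout (finishes hour 21); integration testing (finishes hour 13); unit testing (finishes hour 6, plus 1-hour gap → hour 7). The controlling bound is hour 21, so load testing finishes at 21 + 3 = hour 24.
Post-deploy verification has to wait for load testing (finishes hour 24, plus 3-hour gap → hour 27); unit testing (finishes hour 6); canary rollout (finishes hour 21, plus 1-hour gap → hour 22). The latest of these is hour 27, so post-deploy verification runs hour 27 to 27 + 1 = hour 28.
All tasks are finished once the last one completes. Finish times: Unit testing at 6, Integration testing at 13, The security scan at 11, Staging deploy at 15, Canary rollout at 21, Load testing at 24, Post-deploy verification at 28. The latest is hour 28.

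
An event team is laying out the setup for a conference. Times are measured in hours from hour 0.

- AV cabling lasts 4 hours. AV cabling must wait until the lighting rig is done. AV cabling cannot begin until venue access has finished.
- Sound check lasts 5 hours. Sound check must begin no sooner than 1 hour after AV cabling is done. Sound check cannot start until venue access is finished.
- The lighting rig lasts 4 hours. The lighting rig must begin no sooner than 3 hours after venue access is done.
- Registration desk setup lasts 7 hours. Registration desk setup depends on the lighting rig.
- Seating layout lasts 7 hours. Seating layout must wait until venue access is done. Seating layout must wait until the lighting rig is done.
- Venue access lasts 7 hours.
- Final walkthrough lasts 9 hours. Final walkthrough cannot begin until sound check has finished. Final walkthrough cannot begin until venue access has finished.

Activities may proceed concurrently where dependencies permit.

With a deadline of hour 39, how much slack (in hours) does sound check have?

6

Venue access has no prerequisites, so it starts at hour 0 and finishes at hour 7.
After venue access (finishes hour 7, plus 3-hour gap → hour 10), the lighting rig can start at hour 10 and finishes at hour 14.
AV cabling has to wait for the lighting rig (finishes hour 14); venue access (finishes hour 7). The latest of these is hour 14, so AV cabling runs hour 14 to 14 + 4 = hour 18.
Sound check has to wait for AV cabling (finishes hour 18, plus 1-hour gap → hour 19); venue access (finishes hour 7). The latest of these is hour 19, so sound check runs hour 19 to 19 + 5 = hour 24.

Working backward from the deadline:
Nothing follows final walkthrough; the deadline of hour 39 is its only limit. It must start by 39 − 9 = hour 30.
Sound check has to be done before final walkthrough (must start by hour 30). That means finishing by hour 30, i.e. starting by 30 − 5 = hour 25.
So sound check can start as early as hour 19 and as late as hour 25, giving 25 − 19 = 6 hours of slack.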